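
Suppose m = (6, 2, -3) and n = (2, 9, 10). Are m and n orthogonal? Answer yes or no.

m · n = 6·2 + 2·9 + (-3)·10 = 12 + 18 - 30 = 0
Zero, so the vectors are orthogonal.

yes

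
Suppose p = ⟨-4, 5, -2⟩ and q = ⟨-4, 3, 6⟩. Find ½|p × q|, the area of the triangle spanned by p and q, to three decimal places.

24.413

i: 5·6 - (-2)·3 = 30 - (-6) = 36
j: (-2)·(-4) - (-4)·6 = 8 - (-24) = 32
k: (-4)·3 - 5·(-4) = -12 - (-20) = 8
p × q = (36, 32, 8)
|p × q| = √(36² + 32² + 8²) = √2384 ≈ 48.8262
area = ½ · 48.8262 ≈ 24.413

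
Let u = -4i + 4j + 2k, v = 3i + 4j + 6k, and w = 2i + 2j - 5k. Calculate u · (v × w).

232

v × w:
i: 4·(-5) - 6·2 = -20 - 12 = -32
j: 6·2 - 3·(-5) = 12 - (-15) = 27
k: 3·2 - 4·2 = 6 - 8 = -2
v × w = (-32, 27, -2)
u · (v × w) = (-4)·(-32) + 4·27 + 2·(-2) = 128 + 108 - 4 = 232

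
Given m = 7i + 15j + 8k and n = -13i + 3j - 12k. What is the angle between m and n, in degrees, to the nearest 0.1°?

115.5

m · n = 7·(-13) + 15·3 + 8·(-12) = -91 + 45 - 96 = -142
|m|² = 49 + 225 + 64 = 338,  |m| = √338 ≈ 18.384776
|n|² = 169 + 9 + 144 = 322,  |n| = √322 ≈ 17.944358
cos θ = -142 / (18.384776 · 17.944358) ≈ -0.43043
θ = arccos(-0.43043) ≈ 115.5°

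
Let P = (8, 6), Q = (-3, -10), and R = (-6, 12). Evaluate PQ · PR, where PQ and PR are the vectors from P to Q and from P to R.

PQ = Q − P = (-11, -16)
PR = R − P = (-14, 6)
PQ · PR = (-11)·(-14) + (-16)·6 = 154 - 96 = 58

58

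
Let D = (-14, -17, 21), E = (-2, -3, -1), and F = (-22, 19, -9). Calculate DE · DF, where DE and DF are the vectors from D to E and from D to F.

1068

DE = E − D = (12, 14, -22)
DF = F − D = (-8, 36, -30)
DE · DF = 12·(-8) + 14·36 + (-22)·(-30) = -96 + 504 + 660 = 1068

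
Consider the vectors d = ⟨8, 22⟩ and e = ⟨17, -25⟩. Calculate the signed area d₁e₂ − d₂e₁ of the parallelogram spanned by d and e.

8·(-25) - 22·17 = -200 - 374 = -574

-574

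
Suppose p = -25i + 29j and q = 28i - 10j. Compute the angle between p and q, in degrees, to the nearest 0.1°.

p · q = (-25)·28 + 29·(-10) = -700 - 290 = -990
|p|² = 625 + 841 = 1466,  |p| = √1466 ≈ 38.288379
|q|² = 784 + 100 = 884,  |q| = √884 ≈ 29.732137
cos θ = -990 / (38.288379 · 29.732137) ≈ -0.86965
θ = arccos(-0.86965) ≈ 150.4°

150.4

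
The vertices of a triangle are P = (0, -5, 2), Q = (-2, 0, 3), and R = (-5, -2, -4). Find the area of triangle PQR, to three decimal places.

PQ = (-2, 5, 1),  PR = (-5, 3, -6)
i: 5·(-6) - 1·3 = -30 - 3 = -33
j: 1·(-5) - (-2)·(-6) = -5 - 12 = -17
k: (-2)·3 - 5·(-5) = -6 - (-25) = 19
PQ × PR = (-33, -17, 19)
|PQ × PR| = √1739 ≈ 41.7013
area = ½ · 41.7013 ≈ 20.851

20.851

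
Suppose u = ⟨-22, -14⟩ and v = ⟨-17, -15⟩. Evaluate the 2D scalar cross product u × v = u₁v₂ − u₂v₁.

92

(-22)·(-15) - (-14)·(-17) = 330 - 238 = 92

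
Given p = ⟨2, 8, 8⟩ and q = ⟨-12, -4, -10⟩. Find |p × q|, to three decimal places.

125.793

i: 8·(-10) - 8·(-4) = -80 - (-32) = -48
j: 8·(-12) - 2·(-10) = -96 - (-20) = -76
k: 2·(-4) - 8·(-12) = -8 - (-96) = 88
p × q = (-48, -76, 88)
|p × q| = √((-48)² + (-76)² + 88²) = √15824 ≈ 125.7935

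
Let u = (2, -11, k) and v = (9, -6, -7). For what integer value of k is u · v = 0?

12

u · v = 2·9 + (-11)·(-6) + k·(-7) = 84 - 7k
Set equal to 0: -7k = -84, so k = 12.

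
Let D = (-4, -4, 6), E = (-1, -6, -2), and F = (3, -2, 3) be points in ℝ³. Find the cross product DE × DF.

DE = (3, -2, -8)
DF = (7, 2, -3)
i: (-2)·(-3) - (-8)·2 = 6 - (-16) = 22
j: (-8)·7 - 3·(-3) = -56 - (-9) = -47
k: 3·2 - (-2)·7 = 6 - (-14) = 20
DE × DF = (22, -47, 20)

(22, -47, 20)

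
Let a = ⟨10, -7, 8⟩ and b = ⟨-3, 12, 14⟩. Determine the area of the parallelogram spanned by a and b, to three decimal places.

i: (-7)·14 - 8·12 = -98 - 96 = -194
j: 8·(-3) - 10·14 = -24 - 140 = -164
k: 10·12 - (-7)·(-3) = 120 - 21 = 99
a × b = (-194, -164, 99)
|a × b| = √((-194)² + (-164)² + 99²) = √74333 ≈ 272.6408

272.641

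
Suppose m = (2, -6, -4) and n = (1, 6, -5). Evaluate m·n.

m · n = 2·1 + (-6)·6 + (-4)·(-5) = 2 - 36 + 20 = -14

-14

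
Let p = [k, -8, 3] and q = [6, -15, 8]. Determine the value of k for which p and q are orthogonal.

-24

p · q = k·6 + (-8)·(-15) + 3·8 = 144 + 6k
Set equal to 0: 6k = -144, so k = -24.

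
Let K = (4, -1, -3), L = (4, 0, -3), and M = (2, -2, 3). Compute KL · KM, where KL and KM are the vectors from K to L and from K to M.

KL = L − K = (0, 1, 0)
KM = M − K = (-2, -1, 6)
KL · KM = 0·(-2) + 1·(-1) + 0·6 = 0 - 1 + 0 = -1

-1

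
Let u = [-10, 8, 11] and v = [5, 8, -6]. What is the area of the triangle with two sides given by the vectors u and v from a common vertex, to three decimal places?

90.721

i: 8·(-6) - 11·8 = -48 - 88 = -136
j: 11·5 - (-10)·(-6) = 55 - 60 = -5
k: (-10)·8 - 8·5 = -80 - 40 = -120
u × v = (-136, -5, -120)
|u × v| = √((-136)² + (-5)² + (-120)²) = √32921 ≈ 181.4415
area = ½ · 181.4415 ≈ 90.721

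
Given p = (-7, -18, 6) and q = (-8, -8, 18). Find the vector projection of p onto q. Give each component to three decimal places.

p · q = (-7)·(-8) + (-18)·(-8) + 6·18 = 56 + 144 + 108 = 308
|q|² = 64 + 64 + 324 = 452
proj_q p = (308/452) · (-8, -8, 18) ≈ (-5.451, -5.451, 12.265)

(-5.451, -5.451, 12.265)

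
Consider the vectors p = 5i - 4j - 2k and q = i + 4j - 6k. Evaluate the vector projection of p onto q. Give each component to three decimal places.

(0.019, 0.075, -0.113)

p · q = 5·1 + (-4)·4 + (-2)·(-6) = 5 - 16 + 12 = 1
|q|² = 1 + 16 + 36 = 53
proj_q p = (1/53) · (1, 4, -6) ≈ (0.019, 0.075, -0.113)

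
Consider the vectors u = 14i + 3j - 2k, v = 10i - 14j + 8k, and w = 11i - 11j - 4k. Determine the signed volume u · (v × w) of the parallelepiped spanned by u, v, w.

2312

v × w:
i: (-14)·(-4) - 8·(-11) = 56 - (-88) = 144
j: 8·11 - 10·(-4) = 88 - (-40) = 128
k: 10·(-11) - (-14)·11 = -110 - (-154) = 44
v × w = (144, 128, 44)
u · (v × w) = 14·144 + 3·128 + (-2)·44 = 2016 + 384 - 88 = 2312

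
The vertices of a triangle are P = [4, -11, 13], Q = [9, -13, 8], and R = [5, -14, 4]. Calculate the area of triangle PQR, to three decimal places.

PQ = (5, -2, -5),  PR = (1, -3, -9)
i: (-2)·(-9) - (-5)·(-3) = 18 - 15 = 3
j: (-5)·1 - 5·(-9) = -5 - (-45) = 40
k: 5·(-3) - (-2)·1 = -15 - (-2) = -13
PQ × PR = (3, 40, -13)
|PQ × PR| = √1778 ≈ 42.1663
area = ½ · 42.1663 ≈ 21.083

21.083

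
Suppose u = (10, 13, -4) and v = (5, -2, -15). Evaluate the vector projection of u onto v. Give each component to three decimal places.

(1.654, -0.661, -4.961)

u · v = 10·5 + 13·(-2) + (-4)·(-15) = 50 - 26 + 60 = 84
|v|² = 25 + 4 + 225 = 254
proj_v u = (84/254) · (5, -2, -15) ≈ (1.654, -0.661, -4.961)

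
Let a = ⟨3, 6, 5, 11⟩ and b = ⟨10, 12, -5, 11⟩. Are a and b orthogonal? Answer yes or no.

a · b = 3·10 + 6·12 + 5·(-5) + 11·11 = 30 + 72 - 25 + 121 = 198
Nonzero, so the vectors are not orthogonal.

no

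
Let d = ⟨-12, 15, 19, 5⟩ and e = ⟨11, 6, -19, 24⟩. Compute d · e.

d · e = (-12)·11 + 15·6 + 19·(-19) + 5·24 = -132 + 90 - 361 + 120 = -283

-283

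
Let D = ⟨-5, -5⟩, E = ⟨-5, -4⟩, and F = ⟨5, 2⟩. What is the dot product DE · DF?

DE = E − D = (0, 1)
DF = F − D = (10, 7)
DE · DF = 0·10 + 1·7 = 0 + 7 = 7

7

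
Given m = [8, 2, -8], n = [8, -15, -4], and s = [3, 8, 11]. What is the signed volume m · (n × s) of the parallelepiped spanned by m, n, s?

-2136

n × s:
i: (-15)·11 - (-4)·8 = -165 - (-32) = -133
j: (-4)·3 - 8·11 = -12 - 88 = -100
k: 8·8 - (-15)·3 = 64 - (-45) = 109
n × s = (-133, -100, 109)
m · (n × s) = 8·(-133) + 2·(-100) + (-8)·109 = -1064 - 200 - 872 = -2136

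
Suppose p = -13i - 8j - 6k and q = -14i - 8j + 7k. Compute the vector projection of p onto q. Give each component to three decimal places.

p · q = (-13)·(-14) + (-8)·(-8) + (-6)·7 = 182 + 64 - 42 = 204
|q|² = 196 + 64 + 49 = 309
proj_q p = (204/309) · (-14, -8, 7) ≈ (-9.243, -5.282, 4.621)

(-9.243, -5.282, 4.621)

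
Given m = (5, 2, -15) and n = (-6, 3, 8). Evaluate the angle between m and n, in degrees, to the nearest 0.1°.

149.9

m · n = 5·(-6) + 2·3 + (-15)·8 = -30 + 6 - 120 = -144
|m|² = 25 + 4 + 225 = 254,  |m| = √254 ≈ 15.937377
|n|² = 36 + 9 + 64 = 109,  |n| = √109 ≈ 10.440307
cos θ = -144 / (15.937377 · 10.440307) ≈ -0.86543
θ = arccos(-0.86543) ≈ 149.9°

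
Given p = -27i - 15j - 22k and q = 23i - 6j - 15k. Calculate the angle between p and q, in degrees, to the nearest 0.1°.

100.9

p · q = (-27)·23 + (-15)·(-6) + (-22)·(-15) = -621 + 90 + 330 = -201
|p|² = 729 + 225 + 484 = 1438,  |p| = √1438 ≈ 37.920970
|q|² = 529 + 36 + 225 = 790,  |q| = √790 ≈ 28.106939
cos θ = -201 / (37.920970 · 28.106939) ≈ -0.18858
θ = arccos(-0.18858) ≈ 100.9°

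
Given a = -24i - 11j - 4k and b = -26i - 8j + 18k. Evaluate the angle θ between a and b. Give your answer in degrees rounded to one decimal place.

42.7

a · b = (-24)·(-26) + (-11)·(-8) + (-4)·18 = 624 + 88 - 72 = 640
|a|² = 576 + 121 + 16 = 713,  |a| = √713 ≈ 26.702060
|b|² = 676 + 64 + 324 = 1064,  |b| = √1064 ≈ 32.619013
cos θ = 640 / (26.702060 · 32.619013) ≈ 0.73479
θ = arccos(0.73479) ≈ 42.7°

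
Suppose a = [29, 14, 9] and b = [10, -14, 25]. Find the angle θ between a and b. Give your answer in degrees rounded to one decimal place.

a · b = 29·10 + 14·(-14) + 9·25 = 290 - 196 + 225 = 319
|a|² = 841 + 196 + 81 = 1118,  |a| = √1118 ≈ 33.436507
|b|² = 100 + 196 + 625 = 921,  |b| = √921 ≈ 30.347982
cos θ = 319 / (33.436507 · 30.347982) ≈ 0.31437
θ = arccos(0.31437) ≈ 71.7°

71.7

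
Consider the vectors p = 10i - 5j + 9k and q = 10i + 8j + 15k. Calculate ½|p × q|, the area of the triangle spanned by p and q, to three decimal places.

i: (-5)·15 - 9·8 = -75 - 72 = -147
j: 9·10 - 10·15 = 90 - 150 = -60
k: 10·8 - (-5)·10 = 80 - (-50) = 130
p × q = (-147, -60, 130)
|p × q| = √((-147)² + (-60)² + 130²) = √42109 ≈ 205.2048
area = ½ · 205.2048 ≈ 102.602

102.602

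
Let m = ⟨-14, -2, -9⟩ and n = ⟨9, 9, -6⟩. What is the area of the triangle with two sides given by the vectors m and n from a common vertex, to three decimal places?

i: (-2)·(-6) - (-9)·9 = 12 - (-81) = 93
j: (-9)·9 - (-14)·(-6) = -81 - 84 = -165
k: (-14)·9 - (-2)·9 = -126 - (-18) = -108
m × n = (93, -165, -108)
|m × n| = √(93² + (-165)² + (-108)²) = √47538 ≈ 218.0321
area = ½ · 218.0321 ≈ 109.016

109.016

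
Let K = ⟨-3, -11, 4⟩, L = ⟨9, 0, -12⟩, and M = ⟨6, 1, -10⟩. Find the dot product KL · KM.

464

KL = L − K = (12, 11, -16)
KM = M − K = (9, 12, -14)
KL · KM = 12·9 + 11·12 + (-16)·(-14) = 108 + 132 + 224 = 464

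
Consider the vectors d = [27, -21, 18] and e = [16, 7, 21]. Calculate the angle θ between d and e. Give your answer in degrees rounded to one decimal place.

51.1

d · e = 27·16 + (-21)·7 + 18·21 = 432 - 147 + 378 = 663
|d|² = 729 + 441 + 324 = 1494,  |d| = √1494 ≈ 38.652296
|e|² = 256 + 49 + 441 = 746,  |e| = √746 ≈ 27.313001
cos θ = 663 / (38.652296 · 27.313001) ≈ 0.62801
θ = arccos(0.62801) ≈ 51.1°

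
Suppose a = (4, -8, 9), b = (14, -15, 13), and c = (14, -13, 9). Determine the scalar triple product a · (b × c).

b × c:
i: (-15)·9 - 13·(-13) = -135 - (-169) = 34
j: 13·14 - 14·9 = 182 - 126 = 56
k: 14·(-13) - (-15)·14 = -182 - (-210) = 28
b × c = (34, 56, 28)
a · (b × c) = 4·34 + (-8)·56 + 9·28 = 136 - 448 + 252 = -60

-60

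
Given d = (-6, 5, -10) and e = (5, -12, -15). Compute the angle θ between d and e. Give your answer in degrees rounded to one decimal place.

d · e = (-6)·5 + 5·(-12) + (-10)·(-15) = -30 - 60 + 150 = 60
|d|² = 36 + 25 + 100 = 161,  |d| = √161 ≈ 12.688578
|e|² = 25 + 144 + 225 = 394,  |e| = √394 ≈ 19.849433
cos θ = 60 / (12.688578 · 19.849433) ≈ 0.23823
θ = arccos(0.23823) ≈ 76.2°

76.2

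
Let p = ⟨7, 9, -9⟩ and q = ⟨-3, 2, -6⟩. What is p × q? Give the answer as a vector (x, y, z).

i: 9·(-6) - (-9)·2 = -54 - (-18) = -36
j: (-9)·(-3) - 7·(-6) = 27 - (-42) = 69
k: 7·2 - 9·(-3) = 14 - (-27) = 41
p × q = (-36, 69, 41)

(-36, 69, 41)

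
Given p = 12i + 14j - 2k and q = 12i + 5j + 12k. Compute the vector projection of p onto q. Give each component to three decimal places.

(7.284, 3.035, 7.284)

p · q = 12·12 + 14·5 + (-2)·12 = 144 + 70 - 24 = 190
|q|² = 144 + 25 + 144 = 313
proj_q p = (190/313) · (12, 5, 12) ≈ (7.284, 3.035, 7.284)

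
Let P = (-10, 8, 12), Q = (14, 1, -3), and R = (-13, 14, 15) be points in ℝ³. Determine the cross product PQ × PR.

(69, -27, 123)

PQ = (24, -7, -15)
PR = (-3, 6, 3)
i: (-7)·3 - (-15)·6 = -21 - (-90) = 69
j: (-15)·(-3) - 24·3 = 45 - 72 = -27
k: 24·6 - (-7)·(-3) = 144 - 21 = 123
PQ × PR = (69, -27, 123)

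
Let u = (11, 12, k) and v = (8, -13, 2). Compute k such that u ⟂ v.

u · v = 11·8 + 12·(-13) + k·2 = -68 + 2k
Set equal to 0: 2k = 68, so k = 34.

34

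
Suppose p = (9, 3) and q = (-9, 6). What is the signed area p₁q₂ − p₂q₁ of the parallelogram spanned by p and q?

9·6 - 3·(-9) = 54 - (-27) = 81

81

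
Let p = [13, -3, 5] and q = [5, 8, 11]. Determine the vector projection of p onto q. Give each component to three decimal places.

(2.286, 3.657, 5.029)

p · q = 13·5 + (-3)·8 + 5·11 = 65 - 24 + 55 = 96
|q|² = 25 + 64 + 121 = 210
proj_q p = (96/210) · (5, 8, 11) ≈ (2.286, 3.657, 5.029)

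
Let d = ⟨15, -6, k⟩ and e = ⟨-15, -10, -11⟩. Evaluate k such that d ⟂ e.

d · e = 15·(-15) + (-6)·(-10) + k·(-11) = -165 - 11k
Set equal to 0: -11k = 165, so k = -15.

-15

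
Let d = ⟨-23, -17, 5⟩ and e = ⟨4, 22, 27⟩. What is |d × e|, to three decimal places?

962.541

i: (-17)·27 - 5·22 = -459 - 110 = -569
j: 5·4 - (-23)·27 = 20 - (-621) = 641
k: (-23)·22 - (-17)·4 = -506 - (-68) = -438
d × e = (-569, 641, -438)
|d × e| = √((-569)² + 641² + (-438)²) = √926486 ≈ 962.5414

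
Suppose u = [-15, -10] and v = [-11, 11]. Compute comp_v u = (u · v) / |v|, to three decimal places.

3.536

u · v = (-15)·(-11) + (-10)·11 = 165 - 110 = 55
|v| = √(121 + 121) = √242 ≈ 15.5563
comp_v u = 55 / √242 ≈ 3.536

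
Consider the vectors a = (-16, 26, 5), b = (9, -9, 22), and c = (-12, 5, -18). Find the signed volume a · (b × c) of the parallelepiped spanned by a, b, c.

-3799

b × c:
i: (-9)·(-18) - 22·5 = 162 - 110 = 52
j: 22·(-12) - 9·(-18) = -264 - (-162) = -102
k: 9·5 - (-9)·(-12) = 45 - 108 = -63
b × c = (52, -102, -63)
a · (b × c) = (-16)·52 + 26·(-102) + 5·(-63) = -832 - 2652 - 315 = -3799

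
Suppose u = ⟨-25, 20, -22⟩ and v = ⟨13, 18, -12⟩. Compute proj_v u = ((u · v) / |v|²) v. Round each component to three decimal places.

(6.102, 8.449, -5.633)

u · v = (-25)·13 + 20·18 + (-22)·(-12) = -325 + 360 + 264 = 299
|v|² = 169 + 324 + 144 = 637
proj_v u = (299/637) · (13, 18, -12) ≈ (6.102, 8.449, -5.633)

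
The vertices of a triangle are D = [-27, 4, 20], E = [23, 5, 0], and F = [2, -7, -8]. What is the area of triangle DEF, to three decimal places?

DE = (50, 1, -20),  DF = (29, -11, -28)
i: 1·(-28) - (-20)·(-11) = -28 - 220 = -248
j: (-20)·29 - 50·(-28) = -580 - (-1400) = 820
k: 50·(-11) - 1·29 = -550 - 29 = -579
DE × DF = (-248, 820, -579)
|DE × DF| = √1069145 ≈ 1033.9947
area = ½ · 1033.9947 ≈ 516.997

516.997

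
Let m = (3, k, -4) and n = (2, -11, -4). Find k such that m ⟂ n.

2

m · n = 3·2 + k·(-11) + (-4)·(-4) = 22 - 11k
Set equal to 0: -11k = -22, so k = 2.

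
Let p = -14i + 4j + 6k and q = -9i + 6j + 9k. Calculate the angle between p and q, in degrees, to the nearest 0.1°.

23.0

p · q = (-14)·(-9) + 4·6 + 6·9 = 126 + 24 + 54 = 204
|p|² = 196 + 16 + 36 = 248,  |p| = √248 ≈ 15.748016
|q|² = 81 + 36 + 81 = 198,  |q| = √198 ≈ 14.071247
cos θ = 204 / (15.748016 · 14.071247) ≈ 0.92060
θ = arccos(0.92060) ≈ 23.0°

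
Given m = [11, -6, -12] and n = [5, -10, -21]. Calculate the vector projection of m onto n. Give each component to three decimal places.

m · n = 11·5 + (-6)·(-10) + (-12)·(-21) = 55 + 60 + 252 = 367
|n|² = 25 + 100 + 441 = 566
proj_n m = (367/566) · (5, -10, -21) ≈ (3.242, -6.484, -13.617)

(3.242, -6.484, -13.617)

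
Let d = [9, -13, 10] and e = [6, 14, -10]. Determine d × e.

(-10, 150, 204)

i: (-13)·(-10) - 10·14 = 130 - 140 = -10
j: 10·6 - 9·(-10) = 60 - (-90) = 150
k: 9·14 - (-13)·6 = 126 - (-78) = 204
d × e = (-10, 150, 204)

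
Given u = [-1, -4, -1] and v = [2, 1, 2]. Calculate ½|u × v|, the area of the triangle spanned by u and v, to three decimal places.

i: (-4)·2 - (-1)·1 = -8 - (-1) = -7
j: (-1)·2 - (-1)·2 = -2 - (-2) = 0
k: (-1)·1 - (-4)·2 = -1 - (-8) = 7
u × v = (-7, 0, 7)
|u × v| = √((-7)² + 0² + 7²) = √98 ≈ 9.8995
area = ½ · 9.8995 ≈ 4.950

4.950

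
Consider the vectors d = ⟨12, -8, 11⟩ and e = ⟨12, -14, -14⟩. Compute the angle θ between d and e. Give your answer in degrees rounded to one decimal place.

75.9

d · e = 12·12 + (-8)·(-14) + 11·(-14) = 144 + 112 - 154 = 102
|d|² = 144 + 64 + 121 = 329,  |d| = √329 ≈ 18.138357
|e|² = 144 + 196 + 196 = 536,  |e| = √536 ≈ 23.151674
cos θ = 102 / (18.138357 · 23.151674) ≈ 0.24290
θ = arccos(0.24290) ≈ 75.9°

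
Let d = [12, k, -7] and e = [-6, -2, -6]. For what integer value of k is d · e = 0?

-15

d · e = 12·(-6) + k·(-2) + (-7)·(-6) = -30 - 2k
Set equal to 0: -2k = 30, so k = -15.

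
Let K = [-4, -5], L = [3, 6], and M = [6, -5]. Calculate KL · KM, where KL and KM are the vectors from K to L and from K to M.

70

KL = L − K = (7, 11)
KM = M − K = (10, 0)
KL · KM = 7·10 + 11·0 = 70 + 0 = 70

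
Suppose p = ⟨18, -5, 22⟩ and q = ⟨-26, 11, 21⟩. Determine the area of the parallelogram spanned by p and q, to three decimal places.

i: (-5)·21 - 22·11 = -105 - 242 = -347
j: 22·(-26) - 18·21 = -572 - 378 = -950
k: 18·11 - (-5)·(-26) = 198 - 130 = 68
p × q = (-347, -950, 68)
|p × q| = √((-347)² + (-950)² + 68²) = √1027533 ≈ 1013.6730

1013.673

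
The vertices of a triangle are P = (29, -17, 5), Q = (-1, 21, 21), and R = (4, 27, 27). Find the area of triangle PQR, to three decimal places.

PQ = (-30, 38, 16),  PR = (-25, 44, 22)
i: 38·22 - 16·44 = 836 - 704 = 132
j: 16·(-25) - (-30)·22 = -400 - (-660) = 260
k: (-30)·44 - 38·(-25) = -1320 - (-950) = -370
PQ × PR = (132, 260, -370)
|PQ × PR| = √221924 ≈ 471.0881
area = ½ · 471.0881 ≈ 235.544

235.544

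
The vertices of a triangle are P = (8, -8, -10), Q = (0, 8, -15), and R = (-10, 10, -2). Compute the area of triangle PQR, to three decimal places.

PQ = (-8, 16, -5),  PR = (-18, 18, 8)
i: 16·8 - (-5)·18 = 128 - (-90) = 218
j: (-5)·(-18) - (-8)·8 = 90 - (-64) = 154
k: (-8)·18 - 16·(-18) = -144 - (-288) = 144
PQ × PR = (218, 154, 144)
|PQ × PR| = √91976 ≈ 303.2755
area = ½ · 303.2755 ≈ 151.638

151.638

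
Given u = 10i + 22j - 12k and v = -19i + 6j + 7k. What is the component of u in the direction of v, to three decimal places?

u · v = 10·(-19) + 22·6 + (-12)·7 = -190 + 132 - 84 = -142
|v| = √(361 + 36 + 49) = √446 ≈ 21.1187
comp_v u = -142 / √446 ≈ -6.724

-6.724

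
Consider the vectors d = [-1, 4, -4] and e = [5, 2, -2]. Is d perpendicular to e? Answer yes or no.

d · e = (-1)·5 + 4·2 + (-4)·(-2) = -5 + 8 + 8 = 11
Nonzero, so the vectors are not orthogonal.

no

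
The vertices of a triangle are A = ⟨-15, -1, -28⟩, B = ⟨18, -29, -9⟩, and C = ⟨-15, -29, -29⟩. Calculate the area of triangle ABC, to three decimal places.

AB = (33, -28, 19),  AC = (0, -28, -1)
i: (-28)·(-1) - 19·(-28) = 28 - (-532) = 560
j: 19·0 - 33·(-1) = 0 - (-33) = 33
k: 33·(-28) - (-28)·0 = -924 - 0 = -924
AB × AC = (560, 33, -924)
|AB × AC| = √1168465 ≈ 1080.9556
area = ½ · 1080.9556 ≈ 540.478

540.478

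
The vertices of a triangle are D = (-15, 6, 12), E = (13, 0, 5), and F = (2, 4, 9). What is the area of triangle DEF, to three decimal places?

28.970

DE = (28, -6, -7),  DF = (17, -2, -3)
i: (-6)·(-3) - (-7)·(-2) = 18 - 14 = 4
j: (-7)·17 - 28·(-3) = -119 - (-84) = -35
k: 28·(-2) - (-6)·17 = -56 - (-102) = 46
DE × DF = (4, -35, 46)
|DE × DF| = √3357 ≈ 57.9396
area = ½ · 57.9396 ≈ 28.970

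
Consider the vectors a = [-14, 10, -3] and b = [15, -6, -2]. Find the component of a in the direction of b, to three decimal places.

-16.217

a · b = (-14)·15 + 10·(-6) + (-3)·(-2) = -210 - 60 + 6 = -264
|b| = √(225 + 36 + 4) = √265 ≈ 16.2788
comp_b a = -264 / √265 ≈ -16.217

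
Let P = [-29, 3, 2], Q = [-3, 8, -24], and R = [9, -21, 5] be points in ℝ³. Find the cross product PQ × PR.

PQ = (26, 5, -26)
PR = (38, -24, 3)
i: 5·3 - (-26)·(-24) = 15 - 624 = -609
j: (-26)·38 - 26·3 = -988 - 78 = -1066
k: 26·(-24) - 5·38 = -624 - 190 = -814
PQ × PR = (-609, -1066, -814)

(-609, -1066, -814)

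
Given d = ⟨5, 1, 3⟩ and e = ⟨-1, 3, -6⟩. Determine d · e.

-20

d · e = 5·(-1) + 1·3 + 3·(-6) = -5 + 3 - 18 = -20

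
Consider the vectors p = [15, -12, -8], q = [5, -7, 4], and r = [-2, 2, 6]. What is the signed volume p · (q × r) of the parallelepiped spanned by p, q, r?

q × r:
i: (-7)·6 - 4·2 = -42 - 8 = -50
j: 4·(-2) - 5·6 = -8 - 30 = -38
k: 5·2 - (-7)·(-2) = 10 - 14 = -4
q × r = (-50, -38, -4)
p · (q × r) = 15·(-50) + (-12)·(-38) + (-8)·(-4) = -750 + 456 + 32 = -262

-262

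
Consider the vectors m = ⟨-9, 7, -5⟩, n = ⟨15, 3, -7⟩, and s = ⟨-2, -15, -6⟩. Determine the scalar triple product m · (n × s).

n × s:
i: 3·(-6) - (-7)·(-15) = -18 - 105 = -123
j: (-7)·(-2) - 15·(-6) = 14 - (-90) = 104
k: 15·(-15) - 3·(-2) = -225 - (-6) = -219
n × s = (-123, 104, -219)
m · (n × s) = (-9)·(-123) + 7·104 + (-5)·(-219) = 1107 + 728 + 1095 = 2930

2930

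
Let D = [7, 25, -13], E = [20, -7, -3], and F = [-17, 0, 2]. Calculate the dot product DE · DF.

DE = E − D = (13, -32, 10)
DF = F − D = (-24, -25, 15)
DE · DF = 13·(-24) + (-32)·(-25) + 10·15 = -312 + 800 + 150 = 638

638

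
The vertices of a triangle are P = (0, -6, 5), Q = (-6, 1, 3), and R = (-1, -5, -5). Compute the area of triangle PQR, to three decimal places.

PQ = (-6, 7, -2),  PR = (-1, 1, -10)
i: 7·(-10) - (-2)·1 = -70 - (-2) = -68
j: (-2)·(-1) - (-6)·(-10) = 2 - 60 = -58
k: (-6)·1 - 7·(-1) = -6 - (-7) = 1
PQ × PR = (-68, -58, 1)
|PQ × PR| = √7989 ≈ 89.3812
area = ½ · 89.3812 ≈ 44.691

44.691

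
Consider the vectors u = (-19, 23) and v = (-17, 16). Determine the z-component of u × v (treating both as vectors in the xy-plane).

87

(-19)·16 - 23·(-17) = -304 - (-391) = 87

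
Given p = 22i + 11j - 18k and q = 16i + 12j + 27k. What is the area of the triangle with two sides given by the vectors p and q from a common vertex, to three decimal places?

i: 11·27 - (-18)·12 = 297 - (-216) = 513
j: (-18)·16 - 22·27 = -288 - 594 = -882
k: 22·12 - 11·16 = 264 - 176 = 88
p × q = (513, -882, 88)
|p × q| = √(513² + (-882)² + 88²) = √1048837 ≈ 1024.1274
area = ½ · 1024.1274 ≈ 512.064

512.064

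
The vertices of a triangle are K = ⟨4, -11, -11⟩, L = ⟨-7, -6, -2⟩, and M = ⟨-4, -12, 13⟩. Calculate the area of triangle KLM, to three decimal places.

KL = (-11, 5, 9),  KM = (-8, -1, 24)
i: 5·24 - 9·(-1) = 120 - (-9) = 129
j: 9·(-8) - (-11)·24 = -72 - (-264) = 192
k: (-11)·(-1) - 5·(-8) = 11 - (-40) = 51
KL × KM = (129, 192, 51)
|KL × KM| = √56106 ≈ 236.8671
area = ½ · 236.8671 ≈ 118.434

118.434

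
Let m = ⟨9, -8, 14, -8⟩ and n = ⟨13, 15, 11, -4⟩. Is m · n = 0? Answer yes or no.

no

m · n = 9·13 + (-8)·15 + 14·11 + (-8)·(-4) = 117 - 120 + 154 + 32 = 183
Nonzero, so the vectors are not orthogonal.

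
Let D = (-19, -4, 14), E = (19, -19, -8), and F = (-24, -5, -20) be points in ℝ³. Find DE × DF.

(488, 1402, -113)

DE = (38, -15, -22)
DF = (-5, -1, -34)
i: (-15)·(-34) - (-22)·(-1) = 510 - 22 = 488
j: (-22)·(-5) - 38·(-34) = 110 - (-1292) = 1402
k: 38·(-1) - (-15)·(-5) = -38 - 75 = -113
DE × DF = (488, 1402, -113)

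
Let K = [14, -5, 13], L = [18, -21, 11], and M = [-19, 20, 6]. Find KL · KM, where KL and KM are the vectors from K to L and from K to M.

KL = L − K = (4, -16, -2)
KM = M − K = (-33, 25, -7)
KL · KM = 4·(-33) + (-16)·25 + (-2)·(-7) = -132 - 400 + 14 = -518

-518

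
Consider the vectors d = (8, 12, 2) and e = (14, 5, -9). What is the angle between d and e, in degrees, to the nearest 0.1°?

d · e = 8·14 + 12·5 + 2·(-9) = 112 + 60 - 18 = 154
|d|² = 64 + 144 + 4 = 212,  |d| = √212 ≈ 14.560220
|e|² = 196 + 25 + 81 = 302,  |e| = √302 ≈ 17.378147
cos θ = 154 / (14.560220 · 17.378147) ≈ 0.60862
θ = arccos(0.60862) ≈ 52.5°

52.5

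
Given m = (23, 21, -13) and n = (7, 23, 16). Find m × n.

i: 21·16 - (-13)·23 = 336 - (-299) = 635
j: (-13)·7 - 23·16 = -91 - 368 = -459
k: 23·23 - 21·7 = 529 - 147 = 382
m × n = (635, -459, 382)

(635, -459, 382)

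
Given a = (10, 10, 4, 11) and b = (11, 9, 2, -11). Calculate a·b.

a · b = 10·11 + 10·9 + 4·2 + 11·(-11) = 110 + 90 + 8 - 121 = 87

87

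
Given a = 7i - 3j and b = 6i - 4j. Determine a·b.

54

a · b = 7·6 + (-3)·(-4) = 42 + 12 = 54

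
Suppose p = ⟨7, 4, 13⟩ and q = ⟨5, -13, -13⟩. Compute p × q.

(117, 156, -111)

i: 4·(-13) - 13·(-13) = -52 - (-169) = 117
j: 13·5 - 7·(-13) = 65 - (-91) = 156
k: 7·(-13) - 4·5 = -91 - 20 = -111
p × q = (117, 156, -111)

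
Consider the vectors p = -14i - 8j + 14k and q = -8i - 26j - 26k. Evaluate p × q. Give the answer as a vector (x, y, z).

(572, -476, 300)

i: (-8)·(-26) - 14·(-26) = 208 - (-364) = 572
j: 14·(-8) - (-14)·(-26) = -112 - 364 = -476
k: (-14)·(-26) - (-8)·(-8) = 364 - 64 = 300
p × q = (572, -476, 300)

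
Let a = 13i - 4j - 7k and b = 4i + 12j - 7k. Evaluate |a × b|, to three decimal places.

i: (-4)·(-7) - (-7)·12 = 28 - (-84) = 112
j: (-7)·4 - 13·(-7) = -28 - (-91) = 63
k: 13·12 - (-4)·4 = 156 - (-16) = 172
a × b = (112, 63, 172)
|a × b| = √(112² + 63² + 172²) = √46097 ≈ 214.7021

214.702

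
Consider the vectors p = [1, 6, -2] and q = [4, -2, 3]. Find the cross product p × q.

(14, -11, -26)

i: 6·3 - (-2)·(-2) = 18 - 4 = 14
j: (-2)·4 - 1·3 = -8 - 3 = -11
k: 1·(-2) - 6·4 = -2 - 24 = -26
p × q = (14, -11, -26)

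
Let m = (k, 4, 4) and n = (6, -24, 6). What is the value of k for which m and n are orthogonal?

m · n = k·6 + 4·(-24) + 4·6 = -72 + 6k
Set equal to 0: 6k = 72, so k = 12.

12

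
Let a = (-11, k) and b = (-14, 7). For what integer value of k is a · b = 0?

a · b = (-11)·(-14) + k·7 = 154 + 7k
Set equal to 0: 7k = -154, so k = -22.

-22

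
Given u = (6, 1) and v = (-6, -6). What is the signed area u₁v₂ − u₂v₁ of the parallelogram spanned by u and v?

6·(-6) - 1·(-6) = -36 - (-6) = -30

-30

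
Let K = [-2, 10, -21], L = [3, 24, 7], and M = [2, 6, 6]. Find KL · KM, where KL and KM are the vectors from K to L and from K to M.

720

KL = L − K = (5, 14, 28)
KM = M − K = (4, -4, 27)
KL · KM = 5·4 + 14·(-4) + 28·27 = 20 - 56 + 756 = 720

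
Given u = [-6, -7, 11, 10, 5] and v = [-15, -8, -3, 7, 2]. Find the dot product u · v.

u · v = (-6)·(-15) + (-7)·(-8) + 11·(-3) + 10·7 + 5·2 = 90 + 56 - 33 + 70 + 10 = 193

193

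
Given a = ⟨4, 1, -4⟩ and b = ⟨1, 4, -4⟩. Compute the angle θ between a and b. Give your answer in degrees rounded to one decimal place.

43.3

a · b = 4·1 + 1·4 + (-4)·(-4) = 4 + 4 + 16 = 24
|a|² = 16 + 1 + 16 = 33,  |a| = √33 ≈ 5.744563
|b|² = 1 + 16 + 16 = 33,  |b| = √33 ≈ 5.744563
cos θ = 24 / (5.744563 · 5.744563) ≈ 0.72727
θ = arccos(0.72727) ≈ 43.3°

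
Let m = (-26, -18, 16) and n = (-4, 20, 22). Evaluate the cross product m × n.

i: (-18)·22 - 16·20 = -396 - 320 = -716
j: 16·(-4) - (-26)·22 = -64 - (-572) = 508
k: (-26)·20 - (-18)·(-4) = -520 - 72 = -592
m × n = (-716, 508, -592)

(-716, 508, -592)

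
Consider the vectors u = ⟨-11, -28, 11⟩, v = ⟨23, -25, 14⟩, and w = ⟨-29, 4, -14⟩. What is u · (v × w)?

v × w:
i: (-25)·(-14) - 14·4 = 350 - 56 = 294
j: 14·(-29) - 23·(-14) = -406 - (-322) = -84
k: 23·4 - (-25)·(-29) = 92 - 725 = -633
v × w = (294, -84, -633)
u · (v × w) = (-11)·294 + (-28)·(-84) + 11·(-633) = -3234 + 2352 - 6963 = -7845

-7845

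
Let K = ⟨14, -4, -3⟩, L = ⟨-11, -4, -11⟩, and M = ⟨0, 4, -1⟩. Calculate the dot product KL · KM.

334

KL = L − K = (-25, 0, -8)
KM = M − K = (-14, 8, 2)
KL · KM = (-25)·(-14) + 0·8 + (-8)·2 = 350 + 0 - 16 = 334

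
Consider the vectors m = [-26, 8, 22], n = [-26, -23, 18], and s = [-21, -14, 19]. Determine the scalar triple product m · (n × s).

n × s:
i: (-23)·19 - 18·(-14) = -437 - (-252) = -185
j: 18·(-21) - (-26)·19 = -378 - (-494) = 116
k: (-26)·(-14) - (-23)·(-21) = 364 - 483 = -119
n × s = (-185, 116, -119)
m · (n × s) = (-26)·(-185) + 8·116 + 22·(-119) = 4810 + 928 - 2618 = 3120

3120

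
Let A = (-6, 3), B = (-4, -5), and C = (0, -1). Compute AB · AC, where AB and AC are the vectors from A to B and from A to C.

AB = B − A = (2, -8)
AC = C − A = (6, -4)
AB · AC = 2·6 + (-8)·(-4) = 12 + 32 = 44

44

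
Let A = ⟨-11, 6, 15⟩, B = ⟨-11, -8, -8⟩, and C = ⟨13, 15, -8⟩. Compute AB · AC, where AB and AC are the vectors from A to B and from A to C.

AB = B − A = (0, -14, -23)
AC = C − A = (24, 9, -23)
AB · AC = 0·24 + (-14)·9 + (-23)·(-23) = 0 - 126 + 529 = 403

403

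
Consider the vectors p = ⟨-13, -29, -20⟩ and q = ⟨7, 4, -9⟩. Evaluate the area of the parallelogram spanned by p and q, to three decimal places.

i: (-29)·(-9) - (-20)·4 = 261 - (-80) = 341
j: (-20)·7 - (-13)·(-9) = -140 - 117 = -257
k: (-13)·4 - (-29)·7 = -52 - (-203) = 151
p × q = (341, -257, 151)
|p × q| = √(341² + (-257)² + 151²) = √205131 ≈ 452.9139

452.914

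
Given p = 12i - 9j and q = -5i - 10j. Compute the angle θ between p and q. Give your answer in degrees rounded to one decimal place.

p · q = 12·(-5) + (-9)·(-10) = -60 + 90 = 30
|p|² = 144 + 81 = 225,  |p| = √225 ≈ 15.000000
|q|² = 25 + 100 = 125,  |q| = √125 ≈ 11.180340
cos θ = 30 / (15.000000 · 11.180340) ≈ 0.17889
θ = arccos(0.17889) ≈ 79.7°

79.7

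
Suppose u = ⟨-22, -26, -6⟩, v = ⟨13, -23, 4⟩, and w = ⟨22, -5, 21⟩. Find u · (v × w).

12350

v × w:
i: (-23)·21 - 4·(-5) = -483 - (-20) = -463
j: 4·22 - 13·21 = 88 - 273 = -185
k: 13·(-5) - (-23)·22 = -65 - (-506) = 441
v × w = (-463, -185, 441)
u · (v × w) = (-22)·(-463) + (-26)·(-185) + (-6)·441 = 10186 + 4810 - 2646 = 12350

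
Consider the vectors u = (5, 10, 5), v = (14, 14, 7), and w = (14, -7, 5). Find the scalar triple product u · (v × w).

v × w:
i: 14·5 - 7·(-7) = 70 - (-49) = 119
j: 7·14 - 14·5 = 98 - 70 = 28
k: 14·(-7) - 14·14 = -98 - 196 = -294
v × w = (119, 28, -294)
u · (v × w) = 5·119 + 10·28 + 5·(-294) = 595 + 280 - 1470 = -595

-595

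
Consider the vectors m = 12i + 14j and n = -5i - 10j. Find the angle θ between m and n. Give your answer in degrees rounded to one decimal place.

m · n = 12·(-5) + 14·(-10) = -60 - 140 = -200
|m|² = 144 + 196 = 340,  |m| = √340 ≈ 18.439089
|n|² = 25 + 100 = 125,  |n| = √125 ≈ 11.180340
cos θ = -200 / (18.439089 · 11.180340) ≈ -0.97014
θ = arccos(-0.97014) ≈ 166.0°

166.0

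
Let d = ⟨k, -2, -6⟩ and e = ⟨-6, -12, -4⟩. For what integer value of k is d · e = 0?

d · e = k·(-6) + (-2)·(-12) + (-6)·(-4) = 48 - 6k
Set equal to 0: -6k = -48, so k = 8.

8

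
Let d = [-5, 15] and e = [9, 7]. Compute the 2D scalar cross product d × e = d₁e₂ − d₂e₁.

-170

(-5)·7 - 15·9 = -35 - 135 = -170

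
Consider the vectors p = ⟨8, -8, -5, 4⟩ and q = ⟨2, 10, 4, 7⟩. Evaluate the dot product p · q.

-56

p · q = 8·2 + (-8)·10 + (-5)·4 + 4·7 = 16 - 80 - 20 + 28 = -56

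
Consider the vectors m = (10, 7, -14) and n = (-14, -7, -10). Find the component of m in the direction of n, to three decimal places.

m · n = 10·(-14) + 7·(-7) + (-14)·(-10) = -140 - 49 + 140 = -49
|n| = √(196 + 49 + 100) = √345 ≈ 18.5742
comp_n m = -49 / √345 ≈ -2.638

-2.638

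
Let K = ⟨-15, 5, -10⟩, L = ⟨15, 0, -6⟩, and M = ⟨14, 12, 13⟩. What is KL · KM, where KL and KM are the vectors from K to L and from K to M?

KL = L − K = (30, -5, 4)
KM = M − K = (29, 7, 23)
KL · KM = 30·29 + (-5)·7 + 4·23 = 870 - 35 + 92 = 927

927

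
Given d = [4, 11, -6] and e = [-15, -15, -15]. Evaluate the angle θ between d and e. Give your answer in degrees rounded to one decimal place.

113.3

d · e = 4·(-15) + 11·(-15) + (-6)·(-15) = -60 - 165 + 90 = -135
|d|² = 16 + 121 + 36 = 173,  |d| = √173 ≈ 13.152946
|e|² = 225 + 225 + 225 = 675,  |e| = √675 ≈ 25.980762
cos θ = -135 / (13.152946 · 25.980762) ≈ -0.39506
θ = arccos(-0.39506) ≈ 113.3°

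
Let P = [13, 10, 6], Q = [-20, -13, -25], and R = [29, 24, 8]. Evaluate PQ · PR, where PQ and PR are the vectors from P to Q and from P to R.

-912

PQ = Q − P = (-33, -23, -31)
PR = R − P = (16, 14, 2)
PQ · PR = (-33)·16 + (-23)·14 + (-31)·2 = -528 - 322 - 62 = -912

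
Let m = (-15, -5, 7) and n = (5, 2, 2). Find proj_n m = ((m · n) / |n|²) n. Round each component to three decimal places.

m · n = (-15)·5 + (-5)·2 + 7·2 = -75 - 10 + 14 = -71
|n|² = 25 + 4 + 4 = 33
proj_n m = (-71/33) · (5, 2, 2) ≈ (-10.758, -4.303, -4.303)

(-10.758, -4.303, -4.303)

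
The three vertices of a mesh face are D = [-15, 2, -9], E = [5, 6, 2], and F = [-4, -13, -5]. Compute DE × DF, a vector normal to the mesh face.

(181, 41, -344)

DE = (20, 4, 11)
DF = (11, -15, 4)
i: 4·4 - 11·(-15) = 16 - (-165) = 181
j: 11·11 - 20·4 = 121 - 80 = 41
k: 20·(-15) - 4·11 = -300 - 44 = -344
DE × DF = (181, 41, -344)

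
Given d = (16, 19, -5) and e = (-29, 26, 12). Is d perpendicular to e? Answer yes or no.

d · e = 16·(-29) + 19·26 + (-5)·12 = -464 + 494 - 60 = -30
Nonzero, so the vectors are not orthogonal.

no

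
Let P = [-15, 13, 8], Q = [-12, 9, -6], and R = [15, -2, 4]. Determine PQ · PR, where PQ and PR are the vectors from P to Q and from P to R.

206

PQ = Q − P = (3, -4, -14)
PR = R − P = (30, -15, -4)
PQ · PR = 3·30 + (-4)·(-15) + (-14)·(-4) = 90 + 60 + 56 = 206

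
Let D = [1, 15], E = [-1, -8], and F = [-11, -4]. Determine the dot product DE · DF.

461

DE = E − D = (-2, -23)
DF = F − D = (-12, -19)
DE · DF = (-2)·(-12) + (-23)·(-19) = 24 + 437 = 461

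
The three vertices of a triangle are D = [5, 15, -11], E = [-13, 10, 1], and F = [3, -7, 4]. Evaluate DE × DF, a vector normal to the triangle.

DE = (-18, -5, 12)
DF = (-2, -22, 15)
i: (-5)·15 - 12·(-22) = -75 - (-264) = 189
j: 12·(-2) - (-18)·15 = -24 - (-270) = 246
k: (-18)·(-22) - (-5)·(-2) = 396 - 10 = 386
DE × DF = (189, 246, 386)

(189, 246, 386)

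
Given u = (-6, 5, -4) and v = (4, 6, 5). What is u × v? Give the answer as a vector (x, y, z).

(49, 14, -56)

i: 5·5 - (-4)·6 = 25 - (-24) = 49
j: (-4)·4 - (-6)·5 = -16 - (-30) = 14
k: (-6)·6 - 5·4 = -36 - 20 = -56
u × v = (49, 14, -56)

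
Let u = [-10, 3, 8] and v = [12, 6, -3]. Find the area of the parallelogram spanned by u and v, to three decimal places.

129.696

i: 3·(-3) - 8·6 = -9 - 48 = -57
j: 8·12 - (-10)·(-3) = 96 - 30 = 66
k: (-10)·6 - 3·12 = -60 - 36 = -96
u × v = (-57, 66, -96)
|u × v| = √((-57)² + 66² + (-96)²) = √16821 ≈ 129.6958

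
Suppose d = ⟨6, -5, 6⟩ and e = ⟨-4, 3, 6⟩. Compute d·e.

-3

d · e = 6·(-4) + (-5)·3 + 6·6 = -24 - 15 + 36 = -3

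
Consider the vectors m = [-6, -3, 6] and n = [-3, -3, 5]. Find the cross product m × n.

(3, 12, 9)

i: (-3)·5 - 6·(-3) = -15 - (-18) = 3
j: 6·(-3) - (-6)·5 = -18 - (-30) = 12
k: (-6)·(-3) - (-3)·(-3) = 18 - 9 = 9
m × n = (3, 12, 9)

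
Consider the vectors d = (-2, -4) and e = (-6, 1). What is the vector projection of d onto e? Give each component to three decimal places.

(-1.297, 0.216)

d · e = (-2)·(-6) + (-4)·1 = 12 - 4 = 8
|e|² = 36 + 1 = 37
proj_e d = (8/37) · (-6, 1) ≈ (-1.297, 0.216)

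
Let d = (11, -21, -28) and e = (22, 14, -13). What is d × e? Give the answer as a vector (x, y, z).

(665, -473, 616)

i: (-21)·(-13) - (-28)·14 = 273 - (-392) = 665
j: (-28)·22 - 11·(-13) = -616 - (-143) = -473
k: 11·14 - (-21)·22 = 154 - (-462) = 616
d × e = (665, -473, 616)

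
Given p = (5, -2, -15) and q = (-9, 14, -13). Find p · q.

p · q = 5·(-9) + (-2)·14 + (-15)·(-13) = -45 - 28 + 195 = 122

122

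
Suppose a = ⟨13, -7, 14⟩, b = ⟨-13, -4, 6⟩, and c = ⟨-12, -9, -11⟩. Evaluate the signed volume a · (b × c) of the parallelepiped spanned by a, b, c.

b × c:
i: (-4)·(-11) - 6·(-9) = 44 - (-54) = 98
j: 6·(-12) - (-13)·(-11) = -72 - 143 = -215
k: (-13)·(-9) - (-4)·(-12) = 117 - 48 = 69
b × c = (98, -215, 69)
a · (b × c) = 13·98 + (-7)·(-215) + 14·69 = 1274 + 1505 + 966 = 3745

3745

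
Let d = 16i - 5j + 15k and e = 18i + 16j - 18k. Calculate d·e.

d · e = 16·18 + (-5)·16 + 15·(-18) = 288 - 80 - 270 = -62

-62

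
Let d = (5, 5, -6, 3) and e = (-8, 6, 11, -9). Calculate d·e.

d · e = 5·(-8) + 5·6 + (-6)·11 + 3·(-9) = -40 + 30 - 66 - 27 = -103

-103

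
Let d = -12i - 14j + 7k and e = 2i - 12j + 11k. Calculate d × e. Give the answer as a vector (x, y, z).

i: (-14)·11 - 7·(-12) = -154 - (-84) = -70
j: 7·2 - (-12)·11 = 14 - (-132) = 146
k: (-12)·(-12) - (-14)·2 = 144 - (-28) = 172
d × e = (-70, 146, 172)

(-70, 146, 172)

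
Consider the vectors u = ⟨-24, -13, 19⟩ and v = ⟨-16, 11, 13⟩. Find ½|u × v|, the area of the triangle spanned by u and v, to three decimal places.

i: (-13)·13 - 19·11 = -169 - 209 = -378
j: 19·(-16) - (-24)·13 = -304 - (-312) = 8
k: (-24)·11 - (-13)·(-16) = -264 - 208 = -472
u × v = (-378, 8, -472)
|u × v| = √((-378)² + 8² + (-472)²) = √365732 ≈ 604.7578
area = ½ · 604.7578 ≈ 302.379

302.379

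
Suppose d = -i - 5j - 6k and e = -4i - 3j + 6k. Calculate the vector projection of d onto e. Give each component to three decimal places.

d · e = (-1)·(-4) + (-5)·(-3) + (-6)·6 = 4 + 15 - 36 = -17
|e|² = 16 + 9 + 36 = 61
proj_e d = (-17/61) · (-4, -3, 6) ≈ (1.115, 0.836, -1.672)

(1.115, 0.836, -1.672)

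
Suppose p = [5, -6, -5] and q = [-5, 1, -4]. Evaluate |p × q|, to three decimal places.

i: (-6)·(-4) - (-5)·1 = 24 - (-5) = 29
j: (-5)·(-5) - 5·(-4) = 25 - (-20) = 45
k: 5·1 - (-6)·(-5) = 5 - 30 = -25
p × q = (29, 45, -25)
|p × q| = √(29² + 45² + (-25)²) = √3491 ≈ 59.0847

59.085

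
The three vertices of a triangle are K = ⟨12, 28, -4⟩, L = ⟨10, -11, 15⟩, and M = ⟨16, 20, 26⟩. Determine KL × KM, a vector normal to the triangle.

(-1018, 136, 172)

KL = (-2, -39, 19)
KM = (4, -8, 30)
i: (-39)·30 - 19·(-8) = -1170 - (-152) = -1018
j: 19·4 - (-2)·30 = 76 - (-60) = 136
k: (-2)·(-8) - (-39)·4 = 16 - (-156) = 172
KL × KM = (-1018, 136, 172)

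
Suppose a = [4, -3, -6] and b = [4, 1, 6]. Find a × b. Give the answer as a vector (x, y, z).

i: (-3)·6 - (-6)·1 = -18 - (-6) = -12
j: (-6)·4 - 4·6 = -24 - 24 = -48
k: 4·1 - (-3)·4 = 4 - (-12) = 16
a × b = (-12, -48, 16)

(-12, -48, 16)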